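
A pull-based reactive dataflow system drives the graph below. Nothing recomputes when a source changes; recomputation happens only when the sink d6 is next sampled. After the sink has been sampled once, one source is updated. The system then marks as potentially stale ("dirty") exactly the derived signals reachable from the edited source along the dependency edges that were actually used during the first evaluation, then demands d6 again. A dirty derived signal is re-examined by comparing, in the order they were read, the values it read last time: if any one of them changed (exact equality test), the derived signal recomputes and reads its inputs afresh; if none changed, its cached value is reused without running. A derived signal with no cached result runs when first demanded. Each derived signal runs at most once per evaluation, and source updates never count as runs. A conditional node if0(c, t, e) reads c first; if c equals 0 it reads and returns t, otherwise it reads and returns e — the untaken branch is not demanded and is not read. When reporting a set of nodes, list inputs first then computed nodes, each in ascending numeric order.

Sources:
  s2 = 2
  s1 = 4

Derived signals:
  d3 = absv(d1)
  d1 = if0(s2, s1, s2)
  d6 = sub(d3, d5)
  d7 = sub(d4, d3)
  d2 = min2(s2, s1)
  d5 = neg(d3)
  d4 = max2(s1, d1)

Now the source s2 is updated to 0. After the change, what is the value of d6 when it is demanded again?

New value of d6: 8.

First evaluation (everything demanded from the output):
  d1 = if0(s2=2 -> else branch s2) = 2
  d3 = absv(2) = 2
  d5 = neg(2) = -2
  d6 = sub(2, -2) = 4

Propagation after the edit:
  d1: runs — s2 2->0; s2 2->0; result 4.
  d3: runs — d1 2->4; result 4.
  d5: runs — d3 2->4; result -4.
  d6: runs — d3 2->4; d5 -2->-4; result 8.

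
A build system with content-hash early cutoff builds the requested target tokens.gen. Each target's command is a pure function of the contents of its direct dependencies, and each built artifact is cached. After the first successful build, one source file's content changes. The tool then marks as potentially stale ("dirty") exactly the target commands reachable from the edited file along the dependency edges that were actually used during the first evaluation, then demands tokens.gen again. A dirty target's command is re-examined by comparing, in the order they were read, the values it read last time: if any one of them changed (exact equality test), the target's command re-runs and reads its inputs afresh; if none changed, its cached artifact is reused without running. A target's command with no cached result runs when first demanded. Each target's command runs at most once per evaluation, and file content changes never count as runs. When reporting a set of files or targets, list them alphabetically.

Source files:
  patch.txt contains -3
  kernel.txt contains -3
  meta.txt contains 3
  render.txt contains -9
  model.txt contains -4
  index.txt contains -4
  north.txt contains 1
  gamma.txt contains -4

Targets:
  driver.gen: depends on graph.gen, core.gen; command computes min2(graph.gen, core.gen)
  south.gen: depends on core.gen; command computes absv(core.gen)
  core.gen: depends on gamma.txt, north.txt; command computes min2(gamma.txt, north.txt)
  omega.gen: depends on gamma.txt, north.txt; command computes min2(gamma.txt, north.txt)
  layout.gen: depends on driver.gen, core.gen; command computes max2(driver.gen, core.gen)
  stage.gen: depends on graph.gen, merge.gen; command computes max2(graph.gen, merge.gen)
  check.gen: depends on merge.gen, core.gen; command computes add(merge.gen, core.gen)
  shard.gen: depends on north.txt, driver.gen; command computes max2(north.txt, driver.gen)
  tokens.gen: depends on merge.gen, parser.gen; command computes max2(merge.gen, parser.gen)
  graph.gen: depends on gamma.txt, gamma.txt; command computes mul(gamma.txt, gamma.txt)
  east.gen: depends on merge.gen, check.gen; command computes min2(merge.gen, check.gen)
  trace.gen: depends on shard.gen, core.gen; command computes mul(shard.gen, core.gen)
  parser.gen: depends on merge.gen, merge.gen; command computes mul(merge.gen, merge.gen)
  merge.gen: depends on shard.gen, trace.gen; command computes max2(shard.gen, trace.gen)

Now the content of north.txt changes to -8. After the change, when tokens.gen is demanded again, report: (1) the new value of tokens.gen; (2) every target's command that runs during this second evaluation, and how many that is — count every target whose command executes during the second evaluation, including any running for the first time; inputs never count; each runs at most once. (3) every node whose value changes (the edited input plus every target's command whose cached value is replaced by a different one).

New value of tokens.gen: 4096.
Target commands that run: core.gen, driver.gen, merge.gen, parser.gen, shard.gen, tokens.gen, trace.gen — 7 in total.
Values that change: core.gen, driver.gen, merge.gen, north.txt, parser.gen, shard.gen, tokens.gen, trace.gen.

First evaluation (everything demanded from the output):
  core.gen = min2(-4, 1) = -4
  graph.gen = mul(-4, -4) = 16
  driver.gen = min2(16, -4) = -4
  shard.gen = max2(1, -4) = 1
  trace.gen = mul(1, -4) = -4
  merge.gen = max2(1, -4) = 1
  parser.gen = mul(1, 1) = 1
  tokens.gen = max2(1, 1) = 1

Propagation after the edit:
  core.gen: runs — north.txt 1->-8; result -8.
  driver.gen: runs — core.gen -4->-8; result -8.
  shard.gen: runs — north.txt 1->-8; driver.gen -4->-8; result -8.
  trace.gen: runs — shard.gen 1->-8; core.gen -4->-8; result 64.
  merge.gen: runs — shard.gen 1->-8; trace.gen -4->64; result 64.
  parser.gen: runs — merge.gen 1->64; merge.gen 1->64; result 4096.
  tokens.gen: runs — merge.gen 1->64; parser.gen 1->4096; result 4096.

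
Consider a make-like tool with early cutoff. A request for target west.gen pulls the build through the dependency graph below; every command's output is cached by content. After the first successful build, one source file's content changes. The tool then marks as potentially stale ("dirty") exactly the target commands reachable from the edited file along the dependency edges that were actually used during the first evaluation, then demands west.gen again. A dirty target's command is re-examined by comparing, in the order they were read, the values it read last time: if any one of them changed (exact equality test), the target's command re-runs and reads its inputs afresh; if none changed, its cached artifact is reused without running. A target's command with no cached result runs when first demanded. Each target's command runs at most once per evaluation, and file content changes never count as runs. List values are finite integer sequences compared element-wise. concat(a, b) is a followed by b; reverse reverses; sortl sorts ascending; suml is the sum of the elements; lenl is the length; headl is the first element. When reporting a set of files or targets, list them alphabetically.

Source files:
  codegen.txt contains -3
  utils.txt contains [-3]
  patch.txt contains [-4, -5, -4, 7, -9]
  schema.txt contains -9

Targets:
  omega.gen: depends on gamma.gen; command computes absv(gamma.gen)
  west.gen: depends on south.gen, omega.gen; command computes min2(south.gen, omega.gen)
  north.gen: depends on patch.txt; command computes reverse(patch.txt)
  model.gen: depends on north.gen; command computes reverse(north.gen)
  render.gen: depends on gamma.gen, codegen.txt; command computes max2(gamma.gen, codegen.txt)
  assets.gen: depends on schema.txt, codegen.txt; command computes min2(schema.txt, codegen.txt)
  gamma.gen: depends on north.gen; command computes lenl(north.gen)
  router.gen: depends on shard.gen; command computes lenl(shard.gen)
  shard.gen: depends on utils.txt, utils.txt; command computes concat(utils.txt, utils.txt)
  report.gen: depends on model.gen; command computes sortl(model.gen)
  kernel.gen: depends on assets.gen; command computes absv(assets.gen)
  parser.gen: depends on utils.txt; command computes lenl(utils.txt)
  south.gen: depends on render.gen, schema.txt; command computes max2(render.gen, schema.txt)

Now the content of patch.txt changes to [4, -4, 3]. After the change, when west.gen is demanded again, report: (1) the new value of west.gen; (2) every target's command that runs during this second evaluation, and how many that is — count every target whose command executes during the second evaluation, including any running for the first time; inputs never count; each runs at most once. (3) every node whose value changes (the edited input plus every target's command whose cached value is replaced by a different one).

First demand of the output computes:
  north.gen = reverse([-4, -5, -4, 7, -9]) = [-9, 7, -4, -5, -4]
  gamma.gen = lenl([-9, 7, -4, -5, -4]) = 5
  omega.gen = absv(5) = 5
  render.gen = max2(5, -3) = 5
  south.gen = max2(5, -9) = 5
  west.gen = min2(5, 5) = 5

After the edit, cleaning proceeds:
  north.gen: a read changed (patch.txt [-4, -5, -4, 7, -9]->[4, -4, 3]) — executes, giving [3, -4, 4].
  gamma.gen: a read changed (north.gen [-9, 7, -4, -5, -4]->[3, -4, 4]) — executes, giving 3.
  omega.gen: a read changed (gamma.gen 5->3) — executes, giving 3.
  render.gen: a read changed (gamma.gen 5->3) — executes, giving 3.
  south.gen: a read changed (render.gen 5->3) — executes, giving 3.
  west.gen: a read changed (south.gen 5->3; omega.gen 5->3) — executes, giving 3.

Demanding west.gen again yields 3.
6 target commands run: gamma.gen, north.gen, omega.gen, render.gen, south.gen, west.gen.
The nodes whose values change: gamma.gen, north.gen, omega.gen, patch.txt, render.gen, south.gen, west.gen.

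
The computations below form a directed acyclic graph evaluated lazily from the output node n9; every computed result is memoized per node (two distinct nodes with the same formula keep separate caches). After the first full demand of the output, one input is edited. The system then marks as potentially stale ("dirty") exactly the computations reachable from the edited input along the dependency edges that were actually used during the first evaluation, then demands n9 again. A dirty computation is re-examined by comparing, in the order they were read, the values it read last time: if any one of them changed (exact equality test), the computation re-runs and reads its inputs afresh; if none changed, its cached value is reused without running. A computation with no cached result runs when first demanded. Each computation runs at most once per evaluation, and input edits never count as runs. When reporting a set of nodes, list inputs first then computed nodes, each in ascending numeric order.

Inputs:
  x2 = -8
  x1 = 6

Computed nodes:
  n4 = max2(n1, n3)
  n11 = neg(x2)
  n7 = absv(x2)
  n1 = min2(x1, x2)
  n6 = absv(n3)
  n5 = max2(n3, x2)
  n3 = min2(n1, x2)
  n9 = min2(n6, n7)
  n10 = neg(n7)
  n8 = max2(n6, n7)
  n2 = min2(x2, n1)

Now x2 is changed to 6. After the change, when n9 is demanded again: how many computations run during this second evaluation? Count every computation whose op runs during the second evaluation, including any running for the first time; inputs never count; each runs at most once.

First demand of the output computes:
  n1 = min2(6, -8) = -8
  n3 = min2(-8, -8) = -8
  n6 = absv(-8) = 8
  n7 = absv(-8) = 8
  n9 = min2(8, 8) = 8

After the edit, cleaning proceeds:
  n1: a read changed (x2 -8->6) — executes, giving 6.
  n3: a read changed (n1 -8->6; x2 -8->6) — executes, giving 6.
  n6: a read changed (n3 -8->6) — executes, giving 6.
  n7: a read changed (x2 -8->6) — executes, giving 6.
  n9: a read changed (n6 8->6; n7 8->6) — executes, giving 6.

5 computations run: n1, n3, n6, n7, n9.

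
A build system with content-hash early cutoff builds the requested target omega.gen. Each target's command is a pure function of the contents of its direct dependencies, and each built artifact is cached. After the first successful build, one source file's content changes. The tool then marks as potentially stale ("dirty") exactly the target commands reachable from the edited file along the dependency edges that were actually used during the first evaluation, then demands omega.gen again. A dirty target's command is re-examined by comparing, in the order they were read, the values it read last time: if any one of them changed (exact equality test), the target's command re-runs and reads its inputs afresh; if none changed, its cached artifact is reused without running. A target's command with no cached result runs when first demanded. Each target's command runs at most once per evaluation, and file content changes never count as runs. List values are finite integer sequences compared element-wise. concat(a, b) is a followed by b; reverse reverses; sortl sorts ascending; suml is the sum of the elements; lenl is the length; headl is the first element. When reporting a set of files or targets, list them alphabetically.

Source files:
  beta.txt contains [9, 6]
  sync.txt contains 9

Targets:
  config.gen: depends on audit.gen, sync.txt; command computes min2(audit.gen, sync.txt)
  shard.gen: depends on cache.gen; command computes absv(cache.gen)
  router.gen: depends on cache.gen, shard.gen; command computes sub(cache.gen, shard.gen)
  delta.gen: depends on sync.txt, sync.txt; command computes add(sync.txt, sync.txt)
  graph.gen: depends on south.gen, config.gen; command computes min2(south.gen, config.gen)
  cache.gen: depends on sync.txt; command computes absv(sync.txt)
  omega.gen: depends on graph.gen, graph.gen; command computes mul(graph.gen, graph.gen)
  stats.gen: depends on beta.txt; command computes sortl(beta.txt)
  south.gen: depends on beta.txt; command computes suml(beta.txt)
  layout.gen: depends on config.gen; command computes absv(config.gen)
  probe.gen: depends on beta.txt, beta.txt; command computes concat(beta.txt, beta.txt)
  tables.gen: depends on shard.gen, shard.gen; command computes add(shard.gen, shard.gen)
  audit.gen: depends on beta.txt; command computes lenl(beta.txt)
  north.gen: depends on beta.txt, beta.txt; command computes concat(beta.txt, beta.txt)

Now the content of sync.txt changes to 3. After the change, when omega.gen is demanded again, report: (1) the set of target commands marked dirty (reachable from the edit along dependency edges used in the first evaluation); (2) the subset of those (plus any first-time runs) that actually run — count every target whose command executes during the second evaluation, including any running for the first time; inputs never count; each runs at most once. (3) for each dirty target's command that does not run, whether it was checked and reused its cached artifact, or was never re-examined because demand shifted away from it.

Marked dirty: config.gen, graph.gen, omega.gen.
Target commands that run: config.gen — 1 in total.
Checked but reused from cache: graph.gen, omega.gen.
Key observation: the change is absorbed at config.gen — it re-runs but produces the same value, and the output's value is unchanged.

First evaluation (everything demanded from the output):
  audit.gen = lenl([9, 6]) = 2
  config.gen = min2(2, 9) = 2
  south.gen = suml([9, 6]) = 15
  graph.gen = min2(15, 2) = 2
  omega.gen = mul(2, 2) = 4

Propagation after the edit:
  config.gen: runs — sync.txt 9->3; result 2 (same value as before).
  graph.gen: checked — values it read are unchanged (south.gen unchanged, config.gen unchanged); reused cached 2 without running.
  omega.gen: checked — values it read are unchanged (graph.gen unchanged, graph.gen unchanged); reused cached 4 without running.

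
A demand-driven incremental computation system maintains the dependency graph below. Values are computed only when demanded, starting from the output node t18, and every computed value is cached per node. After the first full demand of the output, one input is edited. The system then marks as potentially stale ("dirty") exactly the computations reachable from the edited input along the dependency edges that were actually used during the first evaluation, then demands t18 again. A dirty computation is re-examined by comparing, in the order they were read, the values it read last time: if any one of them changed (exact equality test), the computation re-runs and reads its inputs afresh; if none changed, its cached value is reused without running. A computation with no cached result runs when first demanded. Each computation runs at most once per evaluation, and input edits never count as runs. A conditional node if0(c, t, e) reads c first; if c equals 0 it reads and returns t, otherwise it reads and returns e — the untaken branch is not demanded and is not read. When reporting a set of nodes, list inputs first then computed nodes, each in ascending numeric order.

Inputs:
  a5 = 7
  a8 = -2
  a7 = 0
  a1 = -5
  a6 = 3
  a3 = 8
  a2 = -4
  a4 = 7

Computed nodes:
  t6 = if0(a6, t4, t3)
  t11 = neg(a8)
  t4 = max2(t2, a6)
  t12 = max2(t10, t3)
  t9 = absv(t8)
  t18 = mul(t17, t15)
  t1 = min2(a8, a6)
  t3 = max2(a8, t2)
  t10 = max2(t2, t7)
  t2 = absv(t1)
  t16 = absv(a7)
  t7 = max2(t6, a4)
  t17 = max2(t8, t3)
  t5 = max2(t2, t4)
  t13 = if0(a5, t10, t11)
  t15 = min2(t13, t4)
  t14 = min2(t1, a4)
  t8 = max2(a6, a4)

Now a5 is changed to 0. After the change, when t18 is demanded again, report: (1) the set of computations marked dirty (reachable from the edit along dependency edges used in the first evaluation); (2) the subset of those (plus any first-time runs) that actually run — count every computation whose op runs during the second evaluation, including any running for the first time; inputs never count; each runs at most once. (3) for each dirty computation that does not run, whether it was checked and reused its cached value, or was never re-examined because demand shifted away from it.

First evaluation (everything demanded from the output):
  t1 = min2(-2, 3) = -2
  t2 = absv(-2) = 2
  t3 = max2(-2, 2) = 2
  t4 = max2(2, 3) = 3
  t8 = max2(3, 7) = 7
  t11 = neg(-2) = 2
  t13 = if0(a5=7 -> else branch t11) = 2
  t15 = min2(2, 3) = 2
  t17 = max2(7, 2) = 7
  t18 = mul(7, 2) = 14

Propagation after the edit:
  t6: demanded for the first time — runs, produces 2.
  t7: demanded for the first time — runs, produces 7.
  t10: demanded for the first time — runs, produces 7.
  t13: runs — a5 7->0; result 7.
  t15: runs — t13 2->7; result 3.
  t18: runs — t15 2->3; result 21.

Key observation: a condition flipped, so demand reaches new nodes — t6, t7, t10 run for the first time.

Marked dirty: t13, t15, t18.
Computations that run: t6, t7, t10, t13, t15, t18 — 6 in total.
Every dirty computation ran.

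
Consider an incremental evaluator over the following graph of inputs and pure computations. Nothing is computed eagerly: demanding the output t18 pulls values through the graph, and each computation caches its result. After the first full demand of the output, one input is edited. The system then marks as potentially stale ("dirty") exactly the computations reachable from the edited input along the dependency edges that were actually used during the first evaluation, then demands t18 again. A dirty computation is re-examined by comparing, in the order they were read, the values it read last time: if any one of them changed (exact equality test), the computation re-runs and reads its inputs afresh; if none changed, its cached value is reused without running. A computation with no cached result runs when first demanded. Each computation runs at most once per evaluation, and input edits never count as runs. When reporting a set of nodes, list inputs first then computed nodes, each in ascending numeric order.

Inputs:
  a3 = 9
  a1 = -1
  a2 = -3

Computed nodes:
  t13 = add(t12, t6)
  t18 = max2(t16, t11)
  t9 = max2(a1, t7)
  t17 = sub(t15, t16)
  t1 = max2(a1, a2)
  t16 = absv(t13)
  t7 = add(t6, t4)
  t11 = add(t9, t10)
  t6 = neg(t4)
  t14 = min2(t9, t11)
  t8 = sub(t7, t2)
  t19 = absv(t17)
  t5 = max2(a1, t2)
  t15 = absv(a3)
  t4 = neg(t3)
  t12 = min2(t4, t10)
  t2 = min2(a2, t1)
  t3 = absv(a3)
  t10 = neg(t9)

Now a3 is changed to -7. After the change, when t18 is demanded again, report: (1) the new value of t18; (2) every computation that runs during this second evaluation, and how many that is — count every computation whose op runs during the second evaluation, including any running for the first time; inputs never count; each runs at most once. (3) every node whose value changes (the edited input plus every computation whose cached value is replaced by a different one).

Initial pass — values computed on the first demand:
  t3 = absv(9) = 9
  t4 = neg(9) = -9
  t6 = neg(-9) = 9
  t7 = add(9, -9) = 0
  t9 = max2(-1, 0) = 0
  t10 = neg(0) = 0
  t11 = add(0, 0) = 0
  t12 = min2(-9, 0) = -9
  t13 = add(-9, 9) = 0
  t16 = absv(0) = 0
  t18 = max2(0, 0) = 0

Second demand — change propagation:
  t3: re-runs because a3 9->-7; new result 7.
  t4: re-runs because t3 9->7; new result -7.
  t6: re-runs because t4 -9->-7; new result 7.
  t7: re-runs because t6 9->7; t4 -9->-7; new result 0 (unchanged).
  t9: re-examined; everything it read last time is the same (a1 unchanged, t7 unchanged) — cache 0 kept, no run.
  t10: re-examined; everything it read last time is the same (t9 unchanged) — cache 0 kept, no run.
  t11: re-examined; everything it read last time is the same (t9 unchanged, t10 unchanged) — cache 0 kept, no run.
  t12: re-runs because t4 -9->-7; new result -7.
  t13: re-runs because t12 -9->-7; t6 9->7; new result 0 (unchanged).
  t16: re-examined; everything it read last time is the same (t13 unchanged) — cache 0 kept, no run.
  t18: re-examined; everything it read last time is the same (t16 unchanged, t11 unchanged) — cache 0 kept, no run.

The important point: at t9 every value read last time is unchanged, so the dirty flag clears without a run.

t18 now evaluates to 0.
Run set: t3, t4, t6, t7, t12, t13 (6 run).
Changed values: a3, t3, t4, t6, t12.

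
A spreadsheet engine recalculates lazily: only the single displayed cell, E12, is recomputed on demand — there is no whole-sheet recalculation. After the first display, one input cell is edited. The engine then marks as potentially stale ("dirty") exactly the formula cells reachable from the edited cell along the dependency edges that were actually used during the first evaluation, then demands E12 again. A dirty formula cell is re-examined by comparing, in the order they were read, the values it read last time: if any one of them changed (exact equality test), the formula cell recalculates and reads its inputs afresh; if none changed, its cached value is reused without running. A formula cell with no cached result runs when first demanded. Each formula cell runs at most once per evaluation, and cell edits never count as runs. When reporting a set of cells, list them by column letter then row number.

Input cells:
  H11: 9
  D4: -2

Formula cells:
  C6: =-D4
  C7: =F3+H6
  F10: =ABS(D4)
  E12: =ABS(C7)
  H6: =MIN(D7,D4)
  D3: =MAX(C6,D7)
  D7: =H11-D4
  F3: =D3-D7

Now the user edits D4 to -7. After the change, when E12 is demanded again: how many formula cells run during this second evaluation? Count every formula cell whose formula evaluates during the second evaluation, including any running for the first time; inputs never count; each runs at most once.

Formula cells that run: C6, C7, D3, D7, E12, F3, H6 — 7 in total.

First evaluation (everything demanded from the output):
  C6 = -(-2) = 2
  D7 = 9 - -2 = 11
  D3 = MAX(2, 11) = 11
  F3 = 11 - 11 = 0
  H6 = MIN(11, -2) = -2
  C7 = 0 + -2 = -2
  E12 = ABS(-2) = 2

Propagation after the edit:
  C6: runs — D4 -2->-7; result 7.
  D7: runs — D4 -2->-7; result 16.
  D3: runs — C6 2->7; D7 11->16; result 16.
  F3: runs — D3 11->16; D7 11->16; result 0 (same value as before).
  H6: runs — D7 11->16; D4 -2->-7; result -7.
  C7: runs — H6 -2->-7; result -7.
  E12: runs — C7 -2->-7; result 7.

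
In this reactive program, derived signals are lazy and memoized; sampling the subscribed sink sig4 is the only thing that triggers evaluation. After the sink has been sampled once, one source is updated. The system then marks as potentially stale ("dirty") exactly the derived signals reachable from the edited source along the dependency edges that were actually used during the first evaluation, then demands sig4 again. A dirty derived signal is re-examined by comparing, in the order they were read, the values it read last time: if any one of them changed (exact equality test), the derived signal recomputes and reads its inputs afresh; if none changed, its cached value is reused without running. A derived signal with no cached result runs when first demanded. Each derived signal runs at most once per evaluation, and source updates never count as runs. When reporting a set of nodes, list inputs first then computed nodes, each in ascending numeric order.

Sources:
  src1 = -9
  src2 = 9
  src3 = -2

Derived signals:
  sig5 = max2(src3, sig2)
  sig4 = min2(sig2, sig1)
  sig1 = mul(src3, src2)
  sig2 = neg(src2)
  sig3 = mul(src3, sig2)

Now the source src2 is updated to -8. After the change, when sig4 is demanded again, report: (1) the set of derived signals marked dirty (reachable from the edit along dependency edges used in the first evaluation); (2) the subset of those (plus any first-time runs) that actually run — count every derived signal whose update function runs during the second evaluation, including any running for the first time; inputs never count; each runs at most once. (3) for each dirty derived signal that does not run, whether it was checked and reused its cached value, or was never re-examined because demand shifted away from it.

The edit dirties: sig1, sig2, sig4.
3 derived signals run: sig1, sig2, sig4.
No dirty derived signal escaped a run.

First demand of the output computes:
  sig1 = mul(-2, 9) = -18
  sig2 = neg(9) = -9
  sig4 = min2(-9, -18) = -18

After the edit, cleaning proceeds:
  sig1: a read changed (src2 9->-8) — executes, giving 16.
  sig2: a read changed (src2 9->-8) — executes, giving 8.
  sig4: a read changed (sig2 -9->8; sig1 -18->16) — executes, giving 8.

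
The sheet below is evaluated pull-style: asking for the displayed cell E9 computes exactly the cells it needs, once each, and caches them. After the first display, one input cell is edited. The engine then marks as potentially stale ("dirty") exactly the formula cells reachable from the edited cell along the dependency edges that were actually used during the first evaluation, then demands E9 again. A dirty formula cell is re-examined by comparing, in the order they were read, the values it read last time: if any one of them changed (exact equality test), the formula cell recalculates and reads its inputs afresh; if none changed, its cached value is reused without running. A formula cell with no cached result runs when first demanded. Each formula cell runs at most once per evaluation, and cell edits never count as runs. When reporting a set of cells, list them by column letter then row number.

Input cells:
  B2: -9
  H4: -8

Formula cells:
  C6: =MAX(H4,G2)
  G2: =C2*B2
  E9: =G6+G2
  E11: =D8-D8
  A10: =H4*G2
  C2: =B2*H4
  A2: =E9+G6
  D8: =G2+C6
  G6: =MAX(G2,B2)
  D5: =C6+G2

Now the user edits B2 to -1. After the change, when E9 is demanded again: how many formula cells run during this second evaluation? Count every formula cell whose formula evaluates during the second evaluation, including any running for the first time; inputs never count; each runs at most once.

4 formula cells run: C2, E9, G2, G6.

First demand of the output computes:
  C2 = -9 * -8 = 72
  G2 = 72 * -9 = -648
  G6 = MAX(-648, -9) = -9
  E9 = -9 + -648 = -657

After the edit, cleaning proceeds:
  C2: a read changed (B2 -9->-1) — executes, giving 8.
  G2: a read changed (C2 72->8; B2 -9->-1) — executes, giving -8.
  G6: a read changed (G2 -648->-8; B2 -9->-1) — executes, giving -1.
  E9: a read changed (G6 -9->-1; G2 -648->-8) — executes, giving -9.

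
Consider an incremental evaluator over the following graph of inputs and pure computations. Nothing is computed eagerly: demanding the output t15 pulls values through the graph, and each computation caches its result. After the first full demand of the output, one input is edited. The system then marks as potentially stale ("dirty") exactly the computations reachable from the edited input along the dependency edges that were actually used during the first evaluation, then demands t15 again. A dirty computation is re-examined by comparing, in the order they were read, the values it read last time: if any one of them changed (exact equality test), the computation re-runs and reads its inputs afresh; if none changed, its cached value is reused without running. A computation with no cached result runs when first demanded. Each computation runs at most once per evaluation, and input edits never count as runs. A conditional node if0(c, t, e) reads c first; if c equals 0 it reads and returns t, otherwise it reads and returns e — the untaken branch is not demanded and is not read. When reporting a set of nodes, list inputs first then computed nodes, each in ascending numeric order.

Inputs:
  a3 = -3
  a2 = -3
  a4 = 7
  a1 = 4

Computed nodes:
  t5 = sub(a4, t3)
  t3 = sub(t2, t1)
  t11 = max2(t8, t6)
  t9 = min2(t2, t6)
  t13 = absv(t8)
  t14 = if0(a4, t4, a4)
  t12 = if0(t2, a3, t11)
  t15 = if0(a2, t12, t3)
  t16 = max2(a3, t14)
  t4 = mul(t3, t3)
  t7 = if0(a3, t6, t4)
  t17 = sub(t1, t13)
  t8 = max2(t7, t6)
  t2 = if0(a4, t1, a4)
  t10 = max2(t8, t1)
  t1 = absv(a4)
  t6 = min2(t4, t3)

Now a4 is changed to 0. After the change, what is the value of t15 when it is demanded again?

Initial pass — values computed on the first demand:
  t1 = absv(7) = 7
  t2 = if0(a4=7 -> else branch a4) = 7
  t3 = sub(7, 7) = 0
  t15 = if0(a2=-3 -> else branch t3) = 0

Second demand — change propagation:
  t1: re-runs because a4 7->0; new result 0.
  t2: re-runs because a4 7->0; a4 7->0; new result 0.
  t3: re-runs because t2 7->0; t1 7->0; new result 0 (unchanged).
  t15: re-examined; everything it read last time is the same (a2 unchanged, t3 unchanged) — cache 0 kept, no run.

The important point: t3 recomputes to an identical value, and the output ends up unchanged.

t15 now evaluates to 0.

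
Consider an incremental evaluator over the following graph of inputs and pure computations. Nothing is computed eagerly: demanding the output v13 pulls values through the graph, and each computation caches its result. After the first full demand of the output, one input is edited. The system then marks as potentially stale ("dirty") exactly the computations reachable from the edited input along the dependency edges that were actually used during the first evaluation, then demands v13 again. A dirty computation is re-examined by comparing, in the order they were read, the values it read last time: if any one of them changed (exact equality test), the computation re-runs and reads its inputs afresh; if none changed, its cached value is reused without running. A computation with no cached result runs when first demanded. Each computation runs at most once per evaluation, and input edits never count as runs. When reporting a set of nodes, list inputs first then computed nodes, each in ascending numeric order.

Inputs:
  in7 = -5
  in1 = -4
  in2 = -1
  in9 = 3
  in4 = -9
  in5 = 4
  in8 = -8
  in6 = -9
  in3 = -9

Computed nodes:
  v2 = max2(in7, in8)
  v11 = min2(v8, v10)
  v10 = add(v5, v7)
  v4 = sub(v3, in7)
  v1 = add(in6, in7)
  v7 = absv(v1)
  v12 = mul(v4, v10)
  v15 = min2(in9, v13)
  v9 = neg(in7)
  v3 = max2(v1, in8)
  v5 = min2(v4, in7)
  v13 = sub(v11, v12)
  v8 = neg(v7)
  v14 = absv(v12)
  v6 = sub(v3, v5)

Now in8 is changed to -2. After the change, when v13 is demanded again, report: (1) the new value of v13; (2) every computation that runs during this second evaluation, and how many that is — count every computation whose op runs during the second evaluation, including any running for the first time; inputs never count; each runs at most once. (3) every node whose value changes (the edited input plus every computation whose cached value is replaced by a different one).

Initial pass — values computed on the first demand:
  v1 = add(-9, -5) = -14
  v3 = max2(-14, -8) = -8
  v4 = sub(-8, -5) = -3
  v5 = min2(-3, -5) = -5
  v7 = absv(-14) = 14
  v8 = neg(14) = -14
  v10 = add(-5, 14) = 9
  v11 = min2(-14, 9) = -14
  v12 = mul(-3, 9) = -27
  v13 = sub(-14, -27) = 13

Second demand — change propagation:
  v3: re-runs because in8 -8->-2; new result -2.
  v4: re-runs because v3 -8->-2; new result 3.
  v5: re-runs because v4 -3->3; new result -5 (unchanged).
  v10: re-examined; everything it read last time is the same (v5 unchanged, v7 unchanged) — cache 9 kept, no run.
  v11: re-examined; everything it read last time is the same (v8 unchanged, v10 unchanged) — cache -14 kept, no run.
  v12: re-runs because v4 -3->3; new result 27.
  v13: re-runs because v12 -27->27; new result -41.

The important point: at v10 every value read last time is unchanged, so the dirty flag clears without a run.

v13 now evaluates to -41.
Run set: v3, v4, v5, v12, v13 (5 run).
Changed values: in8, v3, v4, v12, v13.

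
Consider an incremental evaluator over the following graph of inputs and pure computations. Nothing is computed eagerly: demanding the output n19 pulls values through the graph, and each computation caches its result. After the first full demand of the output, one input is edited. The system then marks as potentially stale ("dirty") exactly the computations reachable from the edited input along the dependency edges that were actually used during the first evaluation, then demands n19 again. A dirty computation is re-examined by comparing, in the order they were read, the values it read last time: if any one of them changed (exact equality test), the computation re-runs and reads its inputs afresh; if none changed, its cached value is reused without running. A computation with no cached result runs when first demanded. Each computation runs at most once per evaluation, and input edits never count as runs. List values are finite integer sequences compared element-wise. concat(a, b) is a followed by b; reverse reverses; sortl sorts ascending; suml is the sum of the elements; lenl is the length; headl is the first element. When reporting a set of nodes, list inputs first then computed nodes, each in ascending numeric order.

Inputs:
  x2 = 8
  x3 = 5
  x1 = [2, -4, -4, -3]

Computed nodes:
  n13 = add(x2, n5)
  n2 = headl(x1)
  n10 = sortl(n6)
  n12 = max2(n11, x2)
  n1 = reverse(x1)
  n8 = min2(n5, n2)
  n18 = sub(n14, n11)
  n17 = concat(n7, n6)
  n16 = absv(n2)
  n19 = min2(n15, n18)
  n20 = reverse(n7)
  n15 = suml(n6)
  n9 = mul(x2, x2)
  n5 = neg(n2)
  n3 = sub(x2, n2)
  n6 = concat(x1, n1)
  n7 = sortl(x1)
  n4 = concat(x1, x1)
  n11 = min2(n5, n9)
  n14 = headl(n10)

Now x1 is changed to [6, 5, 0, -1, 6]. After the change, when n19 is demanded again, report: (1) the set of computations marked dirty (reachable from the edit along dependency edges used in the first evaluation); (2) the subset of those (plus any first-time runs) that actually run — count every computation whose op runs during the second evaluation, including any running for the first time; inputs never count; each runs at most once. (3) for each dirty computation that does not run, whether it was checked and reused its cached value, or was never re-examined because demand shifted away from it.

Dirty set: n1, n2, n5, n6, n10, n11, n14, n15, n18, n19.
Run set: n1, n2, n5, n6, n10, n11, n14, n15, n18, n19 (10 run).
All dirty computations ended up running.

Initial pass — values computed on the first demand:
  n1 = reverse([2, -4, -4, -3]) = [-3, -4, -4, 2]
  n2 = headl([2, -4, -4, -3]) = 2
  n5 = neg(2) = -2
  n6 = concat([2, -4, -4, -3], [-3, -4, -4, 2]) = [2, -4, -4, -3, -3, -4, -4, 2]
  n9 = mul(8, 8) = 64
  n10 = sortl([2, -4, -4, -3, -3, -4, -4, 2]) = [-4, -4, -4, -4, -3, -3, 2, 2]
  n11 = min2(-2, 64) = -2
  n14 = headl([-4, -4, -4, -4, -3, -3, 2, 2]) = -4
  n15 = suml([2, -4, -4, -3, -3, -4, -4, 2]) = -18
  n18 = sub(-4, -2) = -2
  n19 = min2(-18, -2) = -18

Second demand — change propagation:
  n1: re-runs because x1 [2, -4, -4, -3]->[6, 5, 0, -1, 6]; new result [6, -1, 0, 5, 6].
  n2: re-runs because x1 [2, -4, -4, -3]->[6, 5, 0, -1, 6]; new result 6.
  n5: re-runs because n2 2->6; new result -6.
  n6: re-runs because x1 [2, -4, -4, -3]->[6, 5, 0, -1, 6]; n1 [-3, -4, -4, 2]->[6, -1, 0, 5, 6]; new result [6, 5, 0, -1, 6, 6, -1, 0, 5, 6].
  n10: re-runs because n6 [2, -4, -4, -3, -3, -4, -4, 2]->[6, 5, 0, -1, 6, 6, -1, 0, 5, 6]; new result [-1, -1, 0, 0, 5, 5, 6, 6, 6, 6].
  n11: re-runs because n5 -2->-6; new result -6.
  n14: re-runs because n10 [-4, -4, -4, -4, -3, -3, 2, 2]->[-1, -1, 0, 0, 5, 5, 6, 6, 6, 6]; new result -1.
  n15: re-runs because n6 [2, -4, -4, -3, -3, -4, -4, 2]->[6, 5, 0, -1, 6, 6, -1, 0, 5, 6]; new result 32.
  n18: re-runs because n14 -4->-1; n11 -2->-6; new result 5.
  n19: re-runs because n15 -18->32; n18 -2->5; new result 5.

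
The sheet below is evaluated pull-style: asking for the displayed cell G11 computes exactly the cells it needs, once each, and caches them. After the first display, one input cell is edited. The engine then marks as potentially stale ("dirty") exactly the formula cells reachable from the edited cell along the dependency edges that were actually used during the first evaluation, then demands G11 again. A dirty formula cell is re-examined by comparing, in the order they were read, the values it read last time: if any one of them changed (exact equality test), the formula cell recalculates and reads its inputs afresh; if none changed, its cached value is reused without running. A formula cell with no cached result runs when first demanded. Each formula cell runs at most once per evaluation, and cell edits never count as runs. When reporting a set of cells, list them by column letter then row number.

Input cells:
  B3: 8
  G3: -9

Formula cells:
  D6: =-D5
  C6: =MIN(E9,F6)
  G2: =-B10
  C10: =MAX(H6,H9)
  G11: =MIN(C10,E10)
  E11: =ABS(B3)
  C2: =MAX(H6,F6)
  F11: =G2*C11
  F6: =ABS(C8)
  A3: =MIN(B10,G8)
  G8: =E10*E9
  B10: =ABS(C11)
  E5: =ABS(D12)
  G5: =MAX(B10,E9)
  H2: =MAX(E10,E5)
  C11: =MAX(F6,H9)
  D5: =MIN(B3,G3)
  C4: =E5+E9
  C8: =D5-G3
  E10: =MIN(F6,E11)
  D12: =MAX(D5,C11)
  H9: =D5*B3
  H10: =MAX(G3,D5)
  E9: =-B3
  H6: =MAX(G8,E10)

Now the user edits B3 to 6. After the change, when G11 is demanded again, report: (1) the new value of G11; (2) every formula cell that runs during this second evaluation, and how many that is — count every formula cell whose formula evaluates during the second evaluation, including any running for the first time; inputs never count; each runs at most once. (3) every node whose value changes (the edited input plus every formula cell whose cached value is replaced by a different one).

Demanding G11 again yields 0.
7 formula cells run: C10, D5, E9, E10, E11, G8, H9.
The nodes whose values change: B3, E9, E11, H9.
Note where the cutoff bites: C8 is checked, finds nothing changed, and keeps its cache.

First demand of the output computes:
  D5 = MIN(8, -9) = -9
  C8 = -9 - -9 = 0
  E9 = -(8) = -8
  E11 = ABS(8) = 8
  F6 = ABS(0) = 0
  E10 = MIN(0, 8) = 0
  G8 = 0 * -8 = 0
  H6 = MAX(0, 0) = 0
  H9 = -9 * 8 = -72
  C10 = MAX(0, -72) = 0
  G11 = MIN(0, 0) = 0

After the edit, cleaning proceeds:
  D5: a read changed (B3 8->6) — executes, giving -9 — identical to its old value.
  C8: dirty, but its reads are unchanged (D5 unchanged, G3 unchanged); cached 0 stands.
  E9: a read changed (B3 8->6) — executes, giving -6.
  E11: a read changed (B3 8->6) — executes, giving 6.
  F6: dirty, but its reads are unchanged (C8 unchanged); cached 0 stands.
  E10: a read changed (E11 8->6) — executes, giving 0 — identical to its old value.
  G8: a read changed (E9 -8->-6) — executes, giving 0 — identical to its old value.
  H6: dirty, but its reads are unchanged (G8 unchanged, E10 unchanged); cached 0 stands.
  H9: a read changed (B3 8->6) — executes, giving -54.
  C10: a read changed (H9 -72->-54) — executes, giving 0 — identical to its old value.
  G11: dirty, but its reads are unchanged (C10 unchanged, E10 unchanged); cached 0 stands.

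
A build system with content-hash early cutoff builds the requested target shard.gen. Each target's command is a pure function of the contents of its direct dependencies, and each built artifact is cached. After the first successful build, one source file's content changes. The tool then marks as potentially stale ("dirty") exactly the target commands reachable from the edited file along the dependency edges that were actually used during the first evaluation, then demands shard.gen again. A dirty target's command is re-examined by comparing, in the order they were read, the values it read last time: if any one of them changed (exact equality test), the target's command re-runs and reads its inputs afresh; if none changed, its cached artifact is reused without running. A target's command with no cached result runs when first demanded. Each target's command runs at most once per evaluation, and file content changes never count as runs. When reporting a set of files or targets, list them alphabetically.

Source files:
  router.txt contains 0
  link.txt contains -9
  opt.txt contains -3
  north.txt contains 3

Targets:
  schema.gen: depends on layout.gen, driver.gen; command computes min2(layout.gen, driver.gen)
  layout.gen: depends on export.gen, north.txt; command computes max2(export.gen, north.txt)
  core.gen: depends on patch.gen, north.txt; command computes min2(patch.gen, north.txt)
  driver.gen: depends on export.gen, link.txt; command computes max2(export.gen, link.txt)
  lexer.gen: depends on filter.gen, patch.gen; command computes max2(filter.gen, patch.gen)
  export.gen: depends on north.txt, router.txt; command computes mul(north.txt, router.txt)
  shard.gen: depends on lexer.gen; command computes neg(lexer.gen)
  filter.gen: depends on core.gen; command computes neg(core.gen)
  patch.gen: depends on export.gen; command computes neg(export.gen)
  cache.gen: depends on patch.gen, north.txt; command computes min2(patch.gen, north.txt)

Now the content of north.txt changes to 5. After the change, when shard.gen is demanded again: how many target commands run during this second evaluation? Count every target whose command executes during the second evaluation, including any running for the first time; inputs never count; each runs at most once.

Target commands that run: core.gen, export.gen — 2 in total.
Key observation: the cutoff stops propagation at patch.gen — its inputs' values are unchanged, so it reuses its cache.

First evaluation (everything demanded from the output):
  export.gen = mul(3, 0) = 0
  patch.gen = neg(0) = 0
  core.gen = min2(0, 3) = 0
  filter.gen = neg(0) = 0
  lexer.gen = max2(0, 0) = 0
  shard.gen = neg(0) = 0

Propagation after the edit:
  export.gen: runs — north.txt 3->5; result 0 (same value as before).
  patch.gen: checked — values it read are unchanged (export.gen unchanged); reused cached 0 without running.
  core.gen: runs — north.txt 3->5; result 0 (same value as before).
  filter.gen: checked — values it read are unchanged (core.gen unchanged); reused cached 0 without running.
  lexer.gen: checked — values it read are unchanged (filter.gen unchanged, patch.gen unchanged); reused cached 0 without running.
  shard.gen: checked — values it read are unchanged (lexer.gen unchanged); reused cached 0 without running.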